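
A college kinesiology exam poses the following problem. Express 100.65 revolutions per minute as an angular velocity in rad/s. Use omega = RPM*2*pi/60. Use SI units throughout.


omega = RPM * 2 * pi / 60
omega = 100.65 * 2 * 3.14159 / 60
omega = 632.4026 / 60 = 10.54 rad/s

10.54 rad/s


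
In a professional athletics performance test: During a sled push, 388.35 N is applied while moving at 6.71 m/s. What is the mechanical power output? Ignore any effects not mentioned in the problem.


P = F * v
P = 388.35 * 6.71
P = 2605.8285 W

2605.8285 W


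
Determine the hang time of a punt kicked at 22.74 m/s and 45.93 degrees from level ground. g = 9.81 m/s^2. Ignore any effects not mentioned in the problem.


T = 2*v*sin(theta)/g
sin(theta) = sin(45.93 deg) = 0.7185
T = 2*22.74*0.7185 / 9.81
T = 32.677 / 9.81 = 3.331 s

3.331 s


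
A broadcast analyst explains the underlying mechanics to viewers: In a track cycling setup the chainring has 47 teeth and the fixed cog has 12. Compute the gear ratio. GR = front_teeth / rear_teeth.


GR = front_teeth / rear_teeth
GR = 47 / 12
GR = 3.9167

3.9167


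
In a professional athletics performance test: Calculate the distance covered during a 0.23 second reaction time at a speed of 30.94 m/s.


d = v * t
d = 30.94 * 0.23
d = 7.1162 m

7.1162 m


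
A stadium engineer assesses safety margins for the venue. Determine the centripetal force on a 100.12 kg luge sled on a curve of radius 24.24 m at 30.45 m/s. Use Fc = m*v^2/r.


Fc = m * v^2 / r
v^2 = 30.45^2 = 927.2025
Fc = 100.12 * 927.2025 / 24.24
Fc = 92831.5143 / 24.24 = 3829.6829 N

3829.6829 N


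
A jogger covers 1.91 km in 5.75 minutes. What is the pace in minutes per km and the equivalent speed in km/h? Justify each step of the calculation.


Pace = time / distance = 5.75 min / 1.91 km = 3.0105 min/km
Speed = distance / time_in_hours = 1.91 / 0.0958 hr
Speed = 19.9304 km/h

3.0105 min/km, 19.9304 km/h


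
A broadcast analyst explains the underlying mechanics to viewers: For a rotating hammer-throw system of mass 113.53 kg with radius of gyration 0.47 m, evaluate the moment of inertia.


I = m * k^2
I = 113.53 * 0.47^2
I = 113.53 * 0.2209 = 25.0788 kg*m^2

25.0788 kg*m^2


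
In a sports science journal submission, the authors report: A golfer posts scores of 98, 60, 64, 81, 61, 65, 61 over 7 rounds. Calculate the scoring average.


Average = sum / n
Sum = 490
Average = 490 / 7 = 70

70


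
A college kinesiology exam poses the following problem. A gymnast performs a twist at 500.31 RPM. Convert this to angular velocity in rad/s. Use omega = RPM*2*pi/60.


omega = RPM * 2 * pi / 60
omega = 500.31 * 2 * 3.14159 / 60
omega = 3143.5404 / 60 = 52.3923 rad/s

52.3923 rad/s


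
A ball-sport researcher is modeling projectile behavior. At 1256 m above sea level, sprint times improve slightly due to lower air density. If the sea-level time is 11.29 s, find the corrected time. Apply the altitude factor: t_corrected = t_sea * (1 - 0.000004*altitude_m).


Correction factor = 1 - 0.000004 * 1256 = 0.994976
t_corrected = t_sea * factor = 11.29 * 0.994976
t_corrected = 11.2333 s

11.2333 s


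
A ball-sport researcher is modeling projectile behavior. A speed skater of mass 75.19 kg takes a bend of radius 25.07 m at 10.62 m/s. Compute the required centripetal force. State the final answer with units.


Fc = m * v^2 / r
v^2 = 10.62^2 = 112.7844
Fc = 75.19 * 112.7844 / 25.07
Fc = 8480.259 / 25.07 = 338.2632 N

338.2632 N


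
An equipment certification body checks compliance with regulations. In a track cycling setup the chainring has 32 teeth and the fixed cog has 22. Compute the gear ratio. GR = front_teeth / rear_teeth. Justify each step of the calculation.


GR = front_teeth / rear_teeth
GR = 32 / 22
GR = 1.4545

1.4545


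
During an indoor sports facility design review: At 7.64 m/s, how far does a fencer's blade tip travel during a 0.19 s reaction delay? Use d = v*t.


d = v * t
d = 7.64 * 0.19
d = 1.4516 m

1.4516 m


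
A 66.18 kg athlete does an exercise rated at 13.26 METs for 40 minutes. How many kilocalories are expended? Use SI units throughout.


kcal = MET * mass * time_hr
Convert time: 40 min = 0.6667 hr
kcal = 13.26 * 66.18 * 0.6667
kcal = 585.0312 kcal

585.0312 kcal


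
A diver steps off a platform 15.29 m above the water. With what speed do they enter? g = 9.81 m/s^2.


v = sqrt(2 * g * h)
v = sqrt(2 * 9.81 * 15.29)
v = sqrt(299.9898) = 17.3202 m/s

17.3202 m/s


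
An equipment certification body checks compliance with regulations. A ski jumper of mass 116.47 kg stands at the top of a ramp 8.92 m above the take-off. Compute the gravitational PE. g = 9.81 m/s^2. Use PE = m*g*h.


PE = m * g * h
PE = 116.47 * 9.81 * 8.92
PE = 1142.5707 * 8.92 = 10191.7306 J

10191.7306 J


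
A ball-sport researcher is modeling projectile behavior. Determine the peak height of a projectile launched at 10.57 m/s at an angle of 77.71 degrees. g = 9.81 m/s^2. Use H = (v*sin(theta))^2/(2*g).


H = (v*sin(theta))^2 / (2*g)
vy = v*sin(theta) = 10.57 * sin(77.71 deg) = 10.3278 m/s
H = vy^2 / (2*g) = 106.6627 / (2*9.81)
H = 106.6627 / 19.62 = 5.4364 m

5.4364 m


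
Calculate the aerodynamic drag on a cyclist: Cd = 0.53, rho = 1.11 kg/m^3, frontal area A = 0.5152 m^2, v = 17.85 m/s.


Fd = 0.5 * Cd * rho * A * v^2
Fd = 0.5 * 0.53 * 1.11 * 0.5152 * 17.85^2
v^2 = 318.6225
Fd = 0.5 * 0.53 * 1.11 * 0.5152 * 318.6225 = 48.286 N

48.286 N


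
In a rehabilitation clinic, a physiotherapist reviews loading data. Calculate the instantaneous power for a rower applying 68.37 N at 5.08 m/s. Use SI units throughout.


P = F * v
P = 68.37 * 5.08
P = 347.3196 W

347.3196 W


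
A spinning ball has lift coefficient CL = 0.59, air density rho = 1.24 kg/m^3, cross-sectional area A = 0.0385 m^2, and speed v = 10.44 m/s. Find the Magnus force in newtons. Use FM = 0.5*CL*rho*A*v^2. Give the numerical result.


FM = 0.5 * CL * rho * A * v^2
FM = 0.5 * 0.59 * 1.24 * 0.0385 * 10.44^2
v^2 = 108.9936
FM = 0.5 * 0.59 * 1.24 * 0.0385 * 108.9936 = 1.535 N

1.535 N


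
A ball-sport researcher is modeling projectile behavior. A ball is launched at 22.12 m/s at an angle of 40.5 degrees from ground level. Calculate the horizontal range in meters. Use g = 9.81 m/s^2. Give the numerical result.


R = v^2 * sin(2*theta) / g
Convert angle to radians: theta = 40.5 deg = 0.7069 rad
sin(2*theta) = sin(1.4137) = 0.9877
R = 22.12^2 * 0.9877 / 9.81
R = 489.2944 * 0.9877 / 9.81 = 49.263 m

49.263 m


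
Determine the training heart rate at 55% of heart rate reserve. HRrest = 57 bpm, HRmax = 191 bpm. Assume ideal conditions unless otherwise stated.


Target = HRrest + pct*(HRmax - HRrest)
Heart rate reserve = HRmax - HRrest = 191 - 57 = 134 bpm
Fraction = 55% = 0.55
Target = 57 + 0.55 * 134
Target = 57 + 73.7 = 130.7 bpm

130.7 bpm


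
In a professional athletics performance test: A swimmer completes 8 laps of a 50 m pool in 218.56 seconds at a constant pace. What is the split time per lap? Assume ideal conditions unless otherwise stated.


Split time = total_time / n_laps = 218.56 / 8
Split time = 27.32 s per lap

27.32 s


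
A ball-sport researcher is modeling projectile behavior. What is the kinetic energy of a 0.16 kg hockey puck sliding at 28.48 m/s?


KE = 0.5 * m * v^2
KE = 0.5 * 0.16 * 28.48^2
KE = 0.5 * 0.16 * 811.1104 = 64.8888 J

64.8888 J


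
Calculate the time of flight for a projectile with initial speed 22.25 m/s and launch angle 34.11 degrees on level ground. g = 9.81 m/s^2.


T = 2*v*sin(theta)/g
sin(theta) = sin(34.11 deg) = 0.5608
T = 2*22.25*0.5608 / 9.81
T = 24.9549 / 9.81 = 2.5438 s

2.5438 s


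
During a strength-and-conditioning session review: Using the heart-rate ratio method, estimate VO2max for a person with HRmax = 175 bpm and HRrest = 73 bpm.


VO2max = 15.3 * HRmax / HRrest
VO2max = 15.3 * 175 / 73
VO2max = 2677.5 / 73 = 36.6781 mL/kg/min

36.6781 mL/kg/min


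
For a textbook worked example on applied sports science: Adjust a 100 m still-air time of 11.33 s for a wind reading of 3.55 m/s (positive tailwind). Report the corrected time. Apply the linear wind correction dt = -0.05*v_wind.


dt = -0.05 * v_wind = -0.05 * 3.55 = -0.1775 s
t_corrected = t_still + dt = 11.33 + (-0.1775)
t_corrected = 11.1525 s

11.1525 s


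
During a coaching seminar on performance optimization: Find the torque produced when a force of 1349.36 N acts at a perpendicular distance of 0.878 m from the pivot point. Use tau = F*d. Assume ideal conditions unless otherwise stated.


tau = F * d
tau = 1349.36 * 0.878
tau = 1184.7381 N*m

1184.7381 N*m


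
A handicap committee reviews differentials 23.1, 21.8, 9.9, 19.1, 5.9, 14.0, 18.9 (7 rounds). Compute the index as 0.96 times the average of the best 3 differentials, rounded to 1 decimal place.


All differentials: 23.1, 21.8, 9.9, 19.1, 5.9, 14.0, 18.9
Sorted: 5.9, 9.9, 14.0, 18.9, 19.1, 21.8, 23.1
Best 3: 5.9, 9.9, 14.0
Average of best = 29.8 / 3 = 9.9333
Raw index = 9.9333 * 0.96 = 9.536
Handicap index = round(9.536, 1) = 9.5

9.5


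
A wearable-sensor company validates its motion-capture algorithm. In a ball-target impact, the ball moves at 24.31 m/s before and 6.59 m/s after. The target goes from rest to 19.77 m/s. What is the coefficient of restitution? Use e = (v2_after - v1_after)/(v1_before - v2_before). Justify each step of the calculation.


e = (v2_after - v1_after) / (v1_before - v2_before)
Numerator = 19.77 - 6.59 = 13.18
Denominator = 24.31 - 0 = 24.31
e = 13.18 / 24.31 = 0.5422

0.5422


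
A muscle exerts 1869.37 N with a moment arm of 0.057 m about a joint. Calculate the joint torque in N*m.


tau = F * d
tau = 1869.37 * 0.057
tau = 106.5541 N*m

106.5541 N*m


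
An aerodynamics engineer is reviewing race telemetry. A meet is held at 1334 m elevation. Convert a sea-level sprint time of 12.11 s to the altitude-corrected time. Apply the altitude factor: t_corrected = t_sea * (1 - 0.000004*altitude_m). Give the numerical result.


Correction factor = 1 - 0.000004 * 1334 = 0.994664
t_corrected = t_sea * factor = 12.11 * 0.994664
t_corrected = 12.0454 s

12.0454 s


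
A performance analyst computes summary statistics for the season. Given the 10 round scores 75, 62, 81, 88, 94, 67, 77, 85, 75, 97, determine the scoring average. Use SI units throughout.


Average = sum / n
Sum = 801
Average = 801 / 10 = 80.1

80.1


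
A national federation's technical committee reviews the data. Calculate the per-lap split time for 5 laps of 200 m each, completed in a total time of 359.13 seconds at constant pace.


Split time = total_time / n_laps = 359.13 / 5
Split time = 71.826 s per lap

71.826 s


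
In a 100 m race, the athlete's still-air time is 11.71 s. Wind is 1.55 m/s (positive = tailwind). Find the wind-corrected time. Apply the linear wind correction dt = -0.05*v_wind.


dt = -0.05 * v_wind = -0.05 * 1.55 = -0.0775 s
t_corrected = t_still + dt = 11.71 + (-0.0775)
t_corrected = 11.6325 s

11.6325 s


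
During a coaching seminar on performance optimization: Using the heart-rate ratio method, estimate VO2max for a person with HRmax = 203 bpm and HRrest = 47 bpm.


VO2max = 15.3 * HRmax / HRrest
VO2max = 15.3 * 203 / 47
VO2max = 3105.9 / 47 = 66.083 mL/kg/min

66.083 mL/kg/min


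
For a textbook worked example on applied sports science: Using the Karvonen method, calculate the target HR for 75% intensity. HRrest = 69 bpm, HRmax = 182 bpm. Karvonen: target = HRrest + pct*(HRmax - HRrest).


Target = HRrest + pct*(HRmax - HRrest)
Heart rate reserve = HRmax - HRrest = 182 - 69 = 113 bpm
Fraction = 75% = 0.75
Target = 69 + 0.75 * 113
Target = 69 + 84.75 = 153.75 bpm

153.75 bpm


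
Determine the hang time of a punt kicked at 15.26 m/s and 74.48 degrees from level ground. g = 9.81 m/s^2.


T = 2*v*sin(theta)/g
sin(theta) = sin(74.48 deg) = 0.9635
T = 2*15.26*0.9635 / 9.81
T = 29.4072 / 9.81 = 2.9977 s

2.9977 s


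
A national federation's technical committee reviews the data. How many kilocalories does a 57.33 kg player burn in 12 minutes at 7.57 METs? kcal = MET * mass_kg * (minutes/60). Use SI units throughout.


kcal = MET * mass * time_hr
Convert time: 12 min = 0.2 hr
kcal = 7.57 * 57.33 * 0.2
kcal = 86.7976 kcal

86.7976 kcal


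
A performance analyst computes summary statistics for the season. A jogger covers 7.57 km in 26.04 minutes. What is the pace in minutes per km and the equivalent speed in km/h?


Pace = time / distance = 26.04 min / 7.57 km = 3.4399 min/km
Speed = distance / time_in_hours = 7.57 / 0.434 hr
Speed = 17.4424 km/h

3.4399 min/km, 17.4424 km/h


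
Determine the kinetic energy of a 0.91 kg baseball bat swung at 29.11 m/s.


KE = 0.5 * m * v^2
KE = 0.5 * 0.91 * 29.11^2
KE = 0.5 * 0.91 * 847.3921 = 385.5634 J

385.5634 J


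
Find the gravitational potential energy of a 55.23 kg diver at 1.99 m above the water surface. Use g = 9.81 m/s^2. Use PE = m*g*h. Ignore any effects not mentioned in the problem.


PE = m * g * h
PE = 55.23 * 9.81 * 1.99
PE = 541.8063 * 1.99 = 1078.1945 J

1078.1945 J


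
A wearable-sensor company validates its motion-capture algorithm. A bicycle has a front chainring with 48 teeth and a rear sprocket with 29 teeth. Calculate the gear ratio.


GR = front_teeth / rear_teeth
GR = 48 / 29
GR = 1.6552

1.6552


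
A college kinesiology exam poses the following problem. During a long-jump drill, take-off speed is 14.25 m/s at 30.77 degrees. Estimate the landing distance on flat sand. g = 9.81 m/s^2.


R = v^2 * sin(2*theta) / g
Convert angle to radians: theta = 30.77 deg = 0.537 rad
sin(2*theta) = sin(1.0741) = 0.8792
R = 14.25^2 * 0.8792 / 9.81
R = 203.0625 * 0.8792 / 9.81 = 18.198 m

18.198 m


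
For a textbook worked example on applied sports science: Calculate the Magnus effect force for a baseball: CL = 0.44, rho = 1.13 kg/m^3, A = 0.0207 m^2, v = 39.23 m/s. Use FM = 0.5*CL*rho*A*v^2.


FM = 0.5 * CL * rho * A * v^2
FM = 0.5 * 0.44 * 1.13 * 0.0207 * 39.23^2
v^2 = 1538.9929
FM = 0.5 * 0.44 * 1.13 * 0.0207 * 1538.9929 = 7.9197 N

7.9197 N


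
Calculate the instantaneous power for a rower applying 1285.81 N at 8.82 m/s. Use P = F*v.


P = F * v
P = 1285.81 * 8.82
P = 11340.8442 W

11340.8442 W


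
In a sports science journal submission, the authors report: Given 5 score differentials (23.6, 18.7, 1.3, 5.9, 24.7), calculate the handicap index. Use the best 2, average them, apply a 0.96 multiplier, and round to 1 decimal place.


All differentials: 23.6, 18.7, 1.3, 5.9, 24.7
Sorted: 1.3, 5.9, 18.7, 23.6, 24.7
Best 2: 1.3, 5.9
Average of best = 7.2 / 2 = 3.6
Raw index = 3.6 * 0.96 = 3.456
Handicap index = round(3.456, 1) = 3.5

3.5


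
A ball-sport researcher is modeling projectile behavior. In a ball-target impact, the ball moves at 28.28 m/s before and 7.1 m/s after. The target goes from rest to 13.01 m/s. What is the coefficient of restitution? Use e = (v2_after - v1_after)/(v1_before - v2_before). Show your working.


e = (v2_after - v1_after) / (v1_before - v2_before)
Numerator = 13.01 - 7.1 = 5.91
Denominator = 28.28 - 0 = 28.28
e = 5.91 / 28.28 = 0.209

0.209


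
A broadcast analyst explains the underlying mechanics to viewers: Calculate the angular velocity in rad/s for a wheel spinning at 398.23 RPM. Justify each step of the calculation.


omega = RPM * 2 * pi / 60
omega = 398.23 * 2 * 3.14159 / 60
omega = 2502.1529 / 60 = 41.7025 rad/s

41.7025 rad/s


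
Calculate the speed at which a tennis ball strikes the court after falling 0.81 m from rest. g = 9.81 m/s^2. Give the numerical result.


v = sqrt(2 * g * h)
v = sqrt(2 * 9.81 * 0.81)
v = sqrt(15.8922) = 3.9865 m/s

3.9865 m/s


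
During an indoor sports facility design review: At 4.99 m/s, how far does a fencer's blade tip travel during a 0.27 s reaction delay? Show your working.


d = v * t
d = 4.99 * 0.27
d = 1.3473 m

1.3473 m


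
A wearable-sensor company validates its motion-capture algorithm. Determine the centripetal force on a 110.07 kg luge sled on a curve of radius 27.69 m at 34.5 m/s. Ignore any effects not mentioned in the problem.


Fc = m * v^2 / r
v^2 = 34.5^2 = 1190.25
Fc = 110.07 * 1190.25 / 27.69
Fc = 131010.8175 / 27.69 = 4731.3405 N

4731.3405 N


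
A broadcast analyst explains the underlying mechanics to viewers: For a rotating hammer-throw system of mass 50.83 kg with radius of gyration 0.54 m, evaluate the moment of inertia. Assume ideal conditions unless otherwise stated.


I = m * k^2
I = 50.83 * 0.54^2
I = 50.83 * 0.2916 = 14.822 kg*m^2

14.822 kg*m^2


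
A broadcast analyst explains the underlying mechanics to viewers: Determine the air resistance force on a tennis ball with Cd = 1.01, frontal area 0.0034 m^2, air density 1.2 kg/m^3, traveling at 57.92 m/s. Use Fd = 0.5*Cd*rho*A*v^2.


Fd = 0.5 * Cd * rho * A * v^2
Fd = 0.5 * 1.01 * 1.2 * 0.0034 * 57.92^2
v^2 = 3354.7264
Fd = 0.5 * 1.01 * 1.2 * 0.0034 * 3354.7264 = 6.9121 N

6.9121 N


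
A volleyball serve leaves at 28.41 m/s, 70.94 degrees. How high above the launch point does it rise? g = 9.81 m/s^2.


H = (v*sin(theta))^2 / (2*g)
vy = v*sin(theta) = 28.41 * sin(70.94 deg) = 26.8525 m/s
H = vy^2 / (2*g) = 721.0558 / (2*9.81)
H = 721.0558 / 19.62 = 36.7511 m

36.7511 m


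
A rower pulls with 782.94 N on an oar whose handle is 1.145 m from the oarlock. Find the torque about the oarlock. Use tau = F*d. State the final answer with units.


tau = F * d
tau = 782.94 * 1.145
tau = 896.4663 N*m

896.4663 N*m


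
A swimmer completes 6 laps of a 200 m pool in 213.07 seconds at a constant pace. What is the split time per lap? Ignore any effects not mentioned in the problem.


Split time = total_time / n_laps = 213.07 / 6
Split time = 35.5117 s per lap

35.5117 s


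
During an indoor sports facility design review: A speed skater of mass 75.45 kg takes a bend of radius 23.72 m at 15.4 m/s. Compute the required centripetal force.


Fc = m * v^2 / r
v^2 = 15.4^2 = 237.16
Fc = 75.45 * 237.16 / 23.72
Fc = 17893.722 / 23.72 = 754.3728 N

754.3728 N


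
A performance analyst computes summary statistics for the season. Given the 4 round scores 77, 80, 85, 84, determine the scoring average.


Average = sum / n
Sum = 326
Average = 326 / 4 = 81.5

81.5


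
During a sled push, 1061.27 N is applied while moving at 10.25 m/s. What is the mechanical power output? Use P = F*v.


P = F * v
P = 1061.27 * 10.25
P = 10878.0175 W

10878.0175 W


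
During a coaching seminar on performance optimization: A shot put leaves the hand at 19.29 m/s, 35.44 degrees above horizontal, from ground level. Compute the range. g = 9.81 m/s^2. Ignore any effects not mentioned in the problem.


R = v^2 * sin(2*theta) / g
Convert angle to radians: theta = 35.44 deg = 0.6185 rad
sin(2*theta) = sin(1.2371) = 0.9448
R = 19.29^2 * 0.9448 / 9.81
R = 372.1041 * 0.9448 / 9.81 = 35.8386 m

35.8386 m


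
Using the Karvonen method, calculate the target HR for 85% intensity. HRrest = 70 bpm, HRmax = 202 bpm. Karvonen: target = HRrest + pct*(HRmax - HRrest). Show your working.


Target = HRrest + pct*(HRmax - HRrest)
Heart rate reserve = HRmax - HRrest = 202 - 70 = 132 bpm
Fraction = 85% = 0.85
Target = 70 + 0.85 * 132
Target = 70 + 112.2 = 182.2 bpm

182.2 bpm


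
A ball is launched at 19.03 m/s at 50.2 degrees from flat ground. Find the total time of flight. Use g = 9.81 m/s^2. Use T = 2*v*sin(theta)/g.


T = 2*v*sin(theta)/g
sin(theta) = sin(50.2 deg) = 0.7683
T = 2*19.03*0.7683 / 9.81
T = 29.2409 / 9.81 = 2.9807 s

2.9807 s


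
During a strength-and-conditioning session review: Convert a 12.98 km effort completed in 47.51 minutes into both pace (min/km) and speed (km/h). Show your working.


Pace = time / distance = 47.51 min / 12.98 km = 3.6602 min/km
Speed = distance / time_in_hours = 12.98 / 0.7918 hr
Speed = 16.3923 km/h

3.6602 min/km, 16.3923 km/h


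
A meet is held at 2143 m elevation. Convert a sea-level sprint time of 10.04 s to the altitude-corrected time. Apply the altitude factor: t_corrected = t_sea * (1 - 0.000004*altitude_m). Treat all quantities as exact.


Correction factor = 1 - 0.000004 * 2143 = 0.991428
t_corrected = t_sea * factor = 10.04 * 0.991428
t_corrected = 9.9539 s

9.9539 s


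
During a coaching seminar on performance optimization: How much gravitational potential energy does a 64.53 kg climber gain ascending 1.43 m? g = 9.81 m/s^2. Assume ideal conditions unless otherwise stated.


PE = m * g * h
PE = 64.53 * 9.81 * 1.43
PE = 633.0393 * 1.43 = 905.2462 J

905.2462 J


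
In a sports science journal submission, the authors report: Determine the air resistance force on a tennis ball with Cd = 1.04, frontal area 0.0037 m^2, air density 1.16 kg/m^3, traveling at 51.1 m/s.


Fd = 0.5 * Cd * rho * A * v^2
Fd = 0.5 * 1.04 * 1.16 * 0.0037 * 51.1^2
v^2 = 2611.21
Fd = 0.5 * 1.04 * 1.16 * 0.0037 * 2611.21 = 5.8278 N

5.8278 N


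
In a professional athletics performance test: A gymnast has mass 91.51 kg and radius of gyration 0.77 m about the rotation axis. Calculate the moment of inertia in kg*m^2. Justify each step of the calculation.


I = m * k^2
I = 91.51 * 0.77^2
I = 91.51 * 0.5929 = 54.2563 kg*m^2

54.2563 kg*m^2


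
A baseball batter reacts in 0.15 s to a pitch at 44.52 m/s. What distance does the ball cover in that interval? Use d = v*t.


d = v * t
d = 44.52 * 0.15
d = 6.678 m

6.678 m


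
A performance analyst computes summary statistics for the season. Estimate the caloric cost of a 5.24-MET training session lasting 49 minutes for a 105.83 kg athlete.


kcal = MET * mass * time_hr
Convert time: 49 min = 0.8167 hr
kcal = 5.24 * 105.83 * 0.8167
kcal = 452.8818 kcal

452.8818 kcal


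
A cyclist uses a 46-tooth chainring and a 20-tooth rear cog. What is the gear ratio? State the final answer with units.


GR = front_teeth / rear_teeth
GR = 46 / 20
GR = 2.3

2.3


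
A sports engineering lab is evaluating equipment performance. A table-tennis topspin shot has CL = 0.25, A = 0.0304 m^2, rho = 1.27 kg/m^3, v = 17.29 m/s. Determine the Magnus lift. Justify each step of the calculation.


FM = 0.5 * CL * rho * A * v^2
FM = 0.5 * 0.25 * 1.27 * 0.0304 * 17.29^2
v^2 = 298.9441
FM = 0.5 * 0.25 * 1.27 * 0.0304 * 298.9441 = 1.4427 N

1.4427 N


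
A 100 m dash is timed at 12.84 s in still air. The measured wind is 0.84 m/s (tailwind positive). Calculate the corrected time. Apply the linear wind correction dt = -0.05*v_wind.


dt = -0.05 * v_wind = -0.05 * 0.84 = -0.042 s
t_corrected = t_still + dt = 12.84 + (-0.042)
t_corrected = 12.798 s

12.798 s


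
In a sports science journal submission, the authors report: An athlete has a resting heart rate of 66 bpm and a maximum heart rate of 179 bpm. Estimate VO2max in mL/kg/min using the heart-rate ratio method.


VO2max = 15.3 * HRmax / HRrest
VO2max = 15.3 * 179 / 66
VO2max = 2738.7 / 66 = 41.4955 mL/kg/min

41.4955 mL/kg/min


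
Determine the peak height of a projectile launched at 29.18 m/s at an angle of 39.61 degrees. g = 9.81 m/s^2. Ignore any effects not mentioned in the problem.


H = (v*sin(theta))^2 / (2*g)
vy = v*sin(theta) = 29.18 * sin(39.61 deg) = 18.604 m/s
H = vy^2 / (2*g) = 346.1072 / (2*9.81)
H = 346.1072 / 19.62 = 17.6405 m

17.6405 m


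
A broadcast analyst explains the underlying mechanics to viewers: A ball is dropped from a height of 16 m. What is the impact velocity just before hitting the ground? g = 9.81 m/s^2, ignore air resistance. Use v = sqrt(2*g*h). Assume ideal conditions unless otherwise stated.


v = sqrt(2 * g * h)
v = sqrt(2 * 9.81 * 16)
v = sqrt(313.92) = 17.7178 m/s

17.7178 m/s


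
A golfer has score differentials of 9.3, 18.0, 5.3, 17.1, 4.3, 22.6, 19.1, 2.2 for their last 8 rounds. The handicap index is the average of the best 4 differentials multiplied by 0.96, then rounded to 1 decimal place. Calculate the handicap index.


All differentials: 9.3, 18.0, 5.3, 17.1, 4.3, 22.6, 19.1, 2.2
Sorted: 2.2, 4.3, 5.3, 9.3, 17.1, 18.0, 19.1, 22.6
Best 4: 2.2, 4.3, 5.3, 9.3
Average of best = 21.1 / 4 = 5.275
Raw index = 5.275 * 0.96 = 5.064
Handicap index = round(5.064, 1) = 5.1

5.1


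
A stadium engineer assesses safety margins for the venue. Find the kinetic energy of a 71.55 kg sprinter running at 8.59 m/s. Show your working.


KE = 0.5 * m * v^2
KE = 0.5 * 71.55 * 8.59^2
KE = 0.5 * 71.55 * 73.7881 = 2639.7693 J

2639.7693 J


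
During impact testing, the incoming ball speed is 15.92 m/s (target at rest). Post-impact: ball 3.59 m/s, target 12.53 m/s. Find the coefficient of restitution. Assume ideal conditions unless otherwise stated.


e = (v2_after - v1_after) / (v1_before - v2_before)
Numerator = 12.53 - 3.59 = 8.94
Denominator = 15.92 - 0 = 15.92
e = 8.94 / 15.92 = 0.5616

0.5616


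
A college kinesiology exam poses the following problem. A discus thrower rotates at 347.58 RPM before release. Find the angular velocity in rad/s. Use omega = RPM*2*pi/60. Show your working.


omega = RPM * 2 * pi / 60
omega = 347.58 * 2 * 3.14159 / 60
omega = 2183.9095 / 60 = 36.3985 rad/s

36.3985 rad/s


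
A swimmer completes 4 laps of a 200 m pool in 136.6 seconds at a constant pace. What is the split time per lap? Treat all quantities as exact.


Split time = total_time / n_laps = 136.6 / 4
Split time = 34.15 s per lap

34.15 s


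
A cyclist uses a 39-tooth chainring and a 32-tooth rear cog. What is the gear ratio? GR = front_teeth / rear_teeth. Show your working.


GR = front_teeth / rear_teeth
GR = 39 / 32
GR = 1.2188

1.2188


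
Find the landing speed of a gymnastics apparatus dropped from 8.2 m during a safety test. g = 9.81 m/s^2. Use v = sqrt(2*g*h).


v = sqrt(2 * g * h)
v = sqrt(2 * 9.81 * 8.2)
v = sqrt(160.884) = 12.684 m/s

12.684 m/s


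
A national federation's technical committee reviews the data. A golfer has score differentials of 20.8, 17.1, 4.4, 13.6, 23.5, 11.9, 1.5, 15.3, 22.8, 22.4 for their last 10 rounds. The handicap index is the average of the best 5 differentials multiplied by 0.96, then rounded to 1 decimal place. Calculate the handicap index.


All differentials: 20.8, 17.1, 4.4, 13.6, 23.5, 11.9, 1.5, 15.3, 22.8, 22.4
Sorted: 1.5, 4.4, 11.9, 13.6, 15.3, 17.1, 20.8, 22.4, 22.8, 23.5
Best 5: 1.5, 4.4, 11.9, 13.6, 15.3
Average of best = 46.7 / 5 = 9.34
Raw index = 9.34 * 0.96 = 8.9664
Handicap index = round(8.9664, 1) = 9.0

9.0


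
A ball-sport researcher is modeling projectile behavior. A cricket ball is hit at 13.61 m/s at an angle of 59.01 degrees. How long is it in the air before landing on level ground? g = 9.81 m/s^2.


T = 2*v*sin(theta)/g
sin(theta) = sin(59.01 deg) = 0.8573
T = 2*13.61*0.8573 / 9.81
T = 23.3345 / 9.81 = 2.3786 s

2.3786 s


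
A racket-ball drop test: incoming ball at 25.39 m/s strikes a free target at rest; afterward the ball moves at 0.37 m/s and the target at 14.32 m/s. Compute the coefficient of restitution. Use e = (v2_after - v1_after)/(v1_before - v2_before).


e = (v2_after - v1_after) / (v1_before - v2_before)
Numerator = 14.32 - 0.37 = 13.95
Denominator = 25.39 - 0 = 25.39
e = 13.95 / 25.39 = 0.5494

0.5494


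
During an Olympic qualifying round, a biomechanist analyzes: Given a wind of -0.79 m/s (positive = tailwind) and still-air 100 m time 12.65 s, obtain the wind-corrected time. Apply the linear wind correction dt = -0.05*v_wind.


dt = -0.05 * v_wind = -0.05 * -0.79 = 0.0395 s
t_corrected = t_still + dt = 12.65 + (0.0395)
t_corrected = 12.6895 s

12.6895 s


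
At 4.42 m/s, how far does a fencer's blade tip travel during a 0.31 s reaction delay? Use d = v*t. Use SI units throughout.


d = v * t
d = 4.42 * 0.31
d = 1.3702 m

1.3702 m


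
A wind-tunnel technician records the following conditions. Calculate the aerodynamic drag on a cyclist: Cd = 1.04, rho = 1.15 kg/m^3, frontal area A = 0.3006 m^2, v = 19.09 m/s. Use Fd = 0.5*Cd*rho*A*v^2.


Fd = 0.5 * Cd * rho * A * v^2
Fd = 0.5 * 1.04 * 1.15 * 0.3006 * 19.09^2
v^2 = 364.4281
Fd = 0.5 * 1.04 * 1.15 * 0.3006 * 364.4281 = 65.5092 N

65.5092 N


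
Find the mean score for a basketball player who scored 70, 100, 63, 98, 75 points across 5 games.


Average = sum / n
Sum = 406
Average = 406 / 5 = 81.2

81.2


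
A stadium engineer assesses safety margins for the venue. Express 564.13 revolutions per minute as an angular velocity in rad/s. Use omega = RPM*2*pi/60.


omega = RPM * 2 * pi / 60
omega = 564.13 * 2 * 3.14159 / 60
omega = 3544.5333 / 60 = 59.0756 rad/s

59.0756 rad/s


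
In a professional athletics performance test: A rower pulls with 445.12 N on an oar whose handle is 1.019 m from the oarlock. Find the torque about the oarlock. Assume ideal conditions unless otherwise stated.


tau = F * d
tau = 445.12 * 1.019
tau = 453.5773 N*m

453.5773 N*m


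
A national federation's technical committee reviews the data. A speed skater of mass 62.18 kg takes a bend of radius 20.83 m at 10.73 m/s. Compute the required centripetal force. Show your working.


Fc = m * v^2 / r
v^2 = 10.73^2 = 115.1329
Fc = 62.18 * 115.1329 / 20.83
Fc = 7158.9637 / 20.83 = 343.6852 N

343.6852 N


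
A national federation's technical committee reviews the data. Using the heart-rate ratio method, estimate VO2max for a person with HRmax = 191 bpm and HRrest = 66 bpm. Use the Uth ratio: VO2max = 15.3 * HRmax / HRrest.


VO2max = 15.3 * HRmax / HRrest
VO2max = 15.3 * 191 / 66
VO2max = 2922.3 / 66 = 44.2773 mL/kg/min

44.2773 mL/kg/min


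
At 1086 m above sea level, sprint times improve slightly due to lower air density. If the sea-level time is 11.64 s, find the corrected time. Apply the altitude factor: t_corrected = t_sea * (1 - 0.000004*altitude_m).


Correction factor = 1 - 0.000004 * 1086 = 0.995656
t_corrected = t_sea * factor = 11.64 * 0.995656
t_corrected = 11.5894 s

11.5894 s


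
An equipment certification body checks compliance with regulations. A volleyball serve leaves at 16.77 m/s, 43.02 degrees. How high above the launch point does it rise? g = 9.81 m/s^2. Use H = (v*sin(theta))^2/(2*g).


H = (v*sin(theta))^2 / (2*g)
vy = v*sin(theta) = 16.77 * sin(43.02 deg) = 11.4414 m/s
H = vy^2 / (2*g) = 130.9055 / (2*9.81)
H = 130.9055 / 19.62 = 6.672 m

6.672 m


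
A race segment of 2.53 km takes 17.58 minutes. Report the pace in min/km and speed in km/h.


Pace = time / distance = 17.58 min / 2.53 km = 6.9486 min/km
Speed = distance / time_in_hours = 2.53 / 0.293 hr
Speed = 8.6348 km/h

6.9486 min/km, 8.6348 km/h


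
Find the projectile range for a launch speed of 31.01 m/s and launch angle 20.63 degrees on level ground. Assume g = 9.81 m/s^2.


R = v^2 * sin(2*theta) / g
Convert angle to radians: theta = 20.63 deg = 0.3601 rad
sin(2*theta) = sin(0.7201) = 0.6595
R = 31.01^2 * 0.6595 / 9.81
R = 961.6201 * 0.6595 / 9.81 = 64.6449 m

64.6449 m


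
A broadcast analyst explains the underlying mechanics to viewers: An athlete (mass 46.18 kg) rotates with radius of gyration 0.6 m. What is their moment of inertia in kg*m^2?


I = m * k^2
I = 46.18 * 0.6^2
I = 46.18 * 0.36 = 16.6248 kg*m^2

16.6248 kg*m^2


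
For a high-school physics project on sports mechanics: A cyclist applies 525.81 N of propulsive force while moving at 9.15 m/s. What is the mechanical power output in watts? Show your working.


P = F * v
P = 525.81 * 9.15
P = 4811.1615 W

4811.1615 W


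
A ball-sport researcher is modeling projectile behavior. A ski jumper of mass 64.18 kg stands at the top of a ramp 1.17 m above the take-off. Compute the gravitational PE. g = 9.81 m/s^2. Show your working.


PE = m * g * h
PE = 64.18 * 9.81 * 1.17
PE = 629.6058 * 1.17 = 736.6388 J

736.6388 J


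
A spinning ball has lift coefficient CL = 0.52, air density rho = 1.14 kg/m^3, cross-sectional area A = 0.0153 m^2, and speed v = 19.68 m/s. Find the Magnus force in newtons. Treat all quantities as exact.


FM = 0.5 * CL * rho * A * v^2
FM = 0.5 * 0.52 * 1.14 * 0.0153 * 19.68^2
v^2 = 387.3024
FM = 0.5 * 0.52 * 1.14 * 0.0153 * 387.3024 = 1.7564 N

1.7564 N


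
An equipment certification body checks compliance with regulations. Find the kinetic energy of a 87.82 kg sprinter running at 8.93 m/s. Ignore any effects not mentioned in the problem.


KE = 0.5 * m * v^2
KE = 0.5 * 87.82 * 8.93^2
KE = 0.5 * 87.82 * 79.7449 = 3501.5986 J

3501.5986 J


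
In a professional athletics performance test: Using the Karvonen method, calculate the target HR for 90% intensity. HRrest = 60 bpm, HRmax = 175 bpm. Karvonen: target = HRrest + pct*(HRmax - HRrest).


Target = HRrest + pct*(HRmax - HRrest)
Heart rate reserve = HRmax - HRrest = 175 - 60 = 115 bpm
Fraction = 90% = 0.9
Target = 60 + 0.9 * 115
Target = 60 + 103.5 = 163.5 bpm

163.5 bpm


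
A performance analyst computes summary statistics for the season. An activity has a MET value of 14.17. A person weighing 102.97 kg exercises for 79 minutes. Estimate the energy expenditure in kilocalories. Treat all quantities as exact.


kcal = MET * mass * time_hr
Convert time: 79 min = 1.3167 hr
kcal = 14.17 * 102.97 * 1.3167
kcal = 1921.1285 kcal

1921.1285 kcal


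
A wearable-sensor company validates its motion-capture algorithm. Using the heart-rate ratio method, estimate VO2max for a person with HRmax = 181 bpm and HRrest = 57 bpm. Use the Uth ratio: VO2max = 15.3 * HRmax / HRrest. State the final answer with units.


VO2max = 15.3 * HRmax / HRrest
VO2max = 15.3 * 181 / 57
VO2max = 2769.3 / 57 = 48.5842 mL/kg/min

48.5842 mL/kg/min


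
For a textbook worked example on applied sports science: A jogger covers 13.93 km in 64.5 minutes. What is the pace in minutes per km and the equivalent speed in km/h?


Pace = time / distance = 64.5 min / 13.93 km = 4.6303 min/km
Speed = distance / time_in_hours = 13.93 / 1.075 hr
Speed = 12.9581 km/h

4.6303 min/km, 12.9581 km/h


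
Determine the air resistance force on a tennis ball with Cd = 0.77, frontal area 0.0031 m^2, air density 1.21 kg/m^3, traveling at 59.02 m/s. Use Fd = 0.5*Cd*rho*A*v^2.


Fd = 0.5 * Cd * rho * A * v^2
Fd = 0.5 * 0.77 * 1.21 * 0.0031 * 59.02^2
v^2 = 3483.3604
Fd = 0.5 * 0.77 * 1.21 * 0.0031 * 3483.3604 = 5.0304 N

5.0304 N


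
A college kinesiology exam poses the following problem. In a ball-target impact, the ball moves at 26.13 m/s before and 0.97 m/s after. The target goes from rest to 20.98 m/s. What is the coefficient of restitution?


e = (v2_after - v1_after) / (v1_before - v2_before)
Numerator = 20.98 - 0.97 = 20.01
Denominator = 26.13 - 0 = 26.13
e = 20.01 / 26.13 = 0.7658

0.7658


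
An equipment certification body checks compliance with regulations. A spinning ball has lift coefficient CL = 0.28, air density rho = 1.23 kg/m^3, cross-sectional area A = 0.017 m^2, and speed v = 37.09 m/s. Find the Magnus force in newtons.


FM = 0.5 * CL * rho * A * v^2
FM = 0.5 * 0.28 * 1.23 * 0.017 * 37.09^2
v^2 = 1375.6681
FM = 0.5 * 0.28 * 1.23 * 0.017 * 1375.6681 = 4.0271 N

4.0271 N


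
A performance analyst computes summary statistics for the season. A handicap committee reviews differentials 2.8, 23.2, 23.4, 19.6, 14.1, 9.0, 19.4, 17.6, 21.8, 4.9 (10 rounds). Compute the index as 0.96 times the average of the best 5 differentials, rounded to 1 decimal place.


All differentials: 2.8, 23.2, 23.4, 19.6, 14.1, 9.0, 19.4, 17.6, 21.8, 4.9
Sorted: 2.8, 4.9, 9.0, 14.1, 17.6, 19.4, 19.6, 21.8, 23.2, 23.4
Best 5: 2.8, 4.9, 9.0, 14.1, 17.6
Average of best = 48.4 / 5 = 9.68
Raw index = 9.68 * 0.96 = 9.2928
Handicap index = round(9.2928, 1) = 9.3

9.3


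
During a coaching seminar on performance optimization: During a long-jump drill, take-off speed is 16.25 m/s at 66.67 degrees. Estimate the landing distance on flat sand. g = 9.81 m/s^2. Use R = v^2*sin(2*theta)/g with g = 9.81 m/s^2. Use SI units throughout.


R = v^2 * sin(2*theta) / g
Convert angle to radians: theta = 66.67 deg = 1.1636 rad
sin(2*theta) = sin(2.3272) = 0.7273
R = 16.25^2 * 0.7273 / 9.81
R = 264.0625 * 0.7273 / 9.81 = 19.5771 m

19.5771 m


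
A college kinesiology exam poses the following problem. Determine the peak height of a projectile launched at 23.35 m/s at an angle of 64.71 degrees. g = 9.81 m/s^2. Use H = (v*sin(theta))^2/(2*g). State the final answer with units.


H = (v*sin(theta))^2 / (2*g)
vy = v*sin(theta) = 23.35 * sin(64.71 deg) = 21.1121 m/s
H = vy^2 / (2*g) = 445.7195 / (2*9.81)
H = 445.7195 / 19.62 = 22.7176 m

22.7176 m


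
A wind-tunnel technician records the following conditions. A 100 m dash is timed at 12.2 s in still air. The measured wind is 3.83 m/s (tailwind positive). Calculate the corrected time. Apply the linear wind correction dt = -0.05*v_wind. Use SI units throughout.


dt = -0.05 * v_wind = -0.05 * 3.83 = -0.1915 s
t_corrected = t_still + dt = 12.2 + (-0.1915)
t_corrected = 12.0085 s

12.0085 s


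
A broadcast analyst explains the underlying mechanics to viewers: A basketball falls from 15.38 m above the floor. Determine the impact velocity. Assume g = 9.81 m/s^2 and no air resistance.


v = sqrt(2 * g * h)
v = sqrt(2 * 9.81 * 15.38)
v = sqrt(301.7556) = 17.3711 m/s

17.3711 m/s


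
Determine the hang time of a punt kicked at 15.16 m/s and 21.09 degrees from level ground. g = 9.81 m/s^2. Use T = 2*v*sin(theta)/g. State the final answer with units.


T = 2*v*sin(theta)/g
sin(theta) = sin(21.09 deg) = 0.3598
T = 2*15.16*0.3598 / 9.81
T = 10.9102 / 9.81 = 1.1121 s

1.1121 s


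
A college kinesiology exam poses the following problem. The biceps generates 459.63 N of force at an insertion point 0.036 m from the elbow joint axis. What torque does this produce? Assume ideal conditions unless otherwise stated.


tau = F * d
tau = 459.63 * 0.036
tau = 16.5467 N*m

16.5467 N*m


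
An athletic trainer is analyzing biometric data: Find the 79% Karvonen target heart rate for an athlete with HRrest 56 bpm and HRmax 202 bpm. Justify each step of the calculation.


Target = HRrest + pct*(HRmax - HRrest)
Heart rate reserve = HRmax - HRrest = 202 - 56 = 146 bpm
Fraction = 79% = 0.79
Target = 56 + 0.79 * 146
Target = 56 + 115.34 = 171.34 bpm

171.34 bpm


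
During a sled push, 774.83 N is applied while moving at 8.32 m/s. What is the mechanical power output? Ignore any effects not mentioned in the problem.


P = F * v
P = 774.83 * 8.32
P = 6446.5856 W

6446.5856 W


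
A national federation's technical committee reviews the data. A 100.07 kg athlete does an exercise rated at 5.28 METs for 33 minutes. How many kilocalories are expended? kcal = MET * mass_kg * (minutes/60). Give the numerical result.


kcal = MET * mass * time_hr
Convert time: 33 min = 0.55 hr
kcal = 5.28 * 100.07 * 0.55
kcal = 290.6033 kcal

290.6033 kcal


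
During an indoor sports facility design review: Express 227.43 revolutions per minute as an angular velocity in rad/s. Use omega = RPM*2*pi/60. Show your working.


omega = RPM * 2 * pi / 60
omega = 227.43 * 2 * 3.14159 / 60
omega = 1428.9848 / 60 = 23.8164 rad/s

23.8164 rad/s


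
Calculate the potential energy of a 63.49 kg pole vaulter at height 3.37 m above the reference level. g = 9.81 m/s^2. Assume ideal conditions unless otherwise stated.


PE = m * g * h
PE = 63.49 * 9.81 * 3.37
PE = 622.8369 * 3.37 = 2098.9604 J

2098.9604 J


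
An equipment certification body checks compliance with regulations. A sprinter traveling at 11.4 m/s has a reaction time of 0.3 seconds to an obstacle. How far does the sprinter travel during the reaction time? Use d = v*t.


d = v * t
d = 11.4 * 0.3
d = 3.42 m

3.42 m


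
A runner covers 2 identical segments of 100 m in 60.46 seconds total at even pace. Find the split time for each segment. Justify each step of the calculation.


Split time = total_time / n_laps = 60.46 / 2
Split time = 30.23 s per lap

30.23 s


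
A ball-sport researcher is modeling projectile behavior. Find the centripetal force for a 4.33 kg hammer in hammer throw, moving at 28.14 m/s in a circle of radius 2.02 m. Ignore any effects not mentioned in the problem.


Fc = m * v^2 / r
v^2 = 28.14^2 = 791.8596
Fc = 4.33 * 791.8596 / 2.02
Fc = 3428.7521 / 2.02 = 1697.402 N

1697.402 N
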